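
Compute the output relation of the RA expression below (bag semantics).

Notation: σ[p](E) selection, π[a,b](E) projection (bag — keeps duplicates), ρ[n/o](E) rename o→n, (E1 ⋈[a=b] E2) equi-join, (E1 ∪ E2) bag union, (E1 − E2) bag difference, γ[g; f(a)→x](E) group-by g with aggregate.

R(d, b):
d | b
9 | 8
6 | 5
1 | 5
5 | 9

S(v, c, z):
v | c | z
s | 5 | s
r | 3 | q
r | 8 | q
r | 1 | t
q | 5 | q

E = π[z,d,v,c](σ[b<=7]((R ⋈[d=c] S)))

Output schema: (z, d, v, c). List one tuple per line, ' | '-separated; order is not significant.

Stepwise |·|:
  R → 4
  S → 5
  (R ⋈[d=c] S) → 3
  σ[b<=7]((R ⋈[d=c] S)) → 1
  π[z,d,v,c](σ[b<=7]((R ⋈[d=c] S))) → 1

== RESULT ==
z | d | v | c
t | 1 | r | 1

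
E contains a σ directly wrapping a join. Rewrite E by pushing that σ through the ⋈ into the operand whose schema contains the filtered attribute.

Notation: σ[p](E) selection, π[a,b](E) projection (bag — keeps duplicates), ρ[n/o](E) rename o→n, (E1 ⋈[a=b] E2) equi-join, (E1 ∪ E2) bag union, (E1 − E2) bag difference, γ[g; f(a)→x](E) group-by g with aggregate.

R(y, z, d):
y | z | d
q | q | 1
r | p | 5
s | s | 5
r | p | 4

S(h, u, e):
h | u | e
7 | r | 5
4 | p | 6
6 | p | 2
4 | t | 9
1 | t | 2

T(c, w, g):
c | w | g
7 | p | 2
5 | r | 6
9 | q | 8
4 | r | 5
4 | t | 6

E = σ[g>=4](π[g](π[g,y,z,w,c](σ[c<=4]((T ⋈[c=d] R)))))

σ filters on c, owned by the left side.
E' = σ[g>=4](π[g](π[g,y,z,w,c]((σ[c<=4](T) ⋈[c=d] R))))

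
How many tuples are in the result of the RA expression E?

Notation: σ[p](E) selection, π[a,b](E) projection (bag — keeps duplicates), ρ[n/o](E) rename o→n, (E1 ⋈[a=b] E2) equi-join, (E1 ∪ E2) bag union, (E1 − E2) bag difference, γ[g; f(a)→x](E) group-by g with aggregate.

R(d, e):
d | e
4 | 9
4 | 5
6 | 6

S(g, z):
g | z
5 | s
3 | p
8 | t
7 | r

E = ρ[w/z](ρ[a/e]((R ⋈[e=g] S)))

Stepwise |·|:
  R → 3
  S → 4
  (R ⋈[e=g] S) → 1
  ρ[a/e]((R ⋈[e=g] S)) → 1
  ρ[w/z](ρ[a/e]((R ⋈[e=g] S))) → 1

|E| = 1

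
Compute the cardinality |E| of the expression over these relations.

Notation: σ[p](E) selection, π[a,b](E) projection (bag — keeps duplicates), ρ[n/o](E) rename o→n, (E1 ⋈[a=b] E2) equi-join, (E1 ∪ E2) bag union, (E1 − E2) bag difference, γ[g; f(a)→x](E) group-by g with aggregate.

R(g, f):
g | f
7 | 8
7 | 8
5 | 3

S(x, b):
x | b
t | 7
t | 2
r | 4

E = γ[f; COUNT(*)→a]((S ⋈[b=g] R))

Row counts bottom-up:
  S → 3
  R → 3
  (S ⋈[b=g] R) → 2
  γ[f; COUNT(*)→a]((S ⋈[b=g] R)) → 1

|E| = 1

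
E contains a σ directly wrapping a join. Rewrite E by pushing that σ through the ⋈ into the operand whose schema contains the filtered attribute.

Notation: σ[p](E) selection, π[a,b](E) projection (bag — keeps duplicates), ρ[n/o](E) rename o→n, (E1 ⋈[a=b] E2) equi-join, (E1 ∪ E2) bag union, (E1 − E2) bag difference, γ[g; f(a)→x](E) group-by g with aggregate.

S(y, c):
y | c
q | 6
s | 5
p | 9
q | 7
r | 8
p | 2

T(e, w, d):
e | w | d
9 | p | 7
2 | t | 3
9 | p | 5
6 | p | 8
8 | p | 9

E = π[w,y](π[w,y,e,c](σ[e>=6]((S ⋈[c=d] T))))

σ filters on e, owned by the right side.
E' = π[w,y](π[w,y,e,c]((S ⋈[c=d] σ[e>=6](T))))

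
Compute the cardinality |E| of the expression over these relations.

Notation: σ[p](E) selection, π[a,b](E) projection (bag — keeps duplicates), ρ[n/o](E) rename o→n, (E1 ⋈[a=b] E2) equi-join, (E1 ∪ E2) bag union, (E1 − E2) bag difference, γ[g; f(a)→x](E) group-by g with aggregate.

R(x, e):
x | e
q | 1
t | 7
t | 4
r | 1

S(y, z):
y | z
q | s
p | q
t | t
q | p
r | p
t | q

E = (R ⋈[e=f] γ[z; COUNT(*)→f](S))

Row counts bottom-up:
  R → 4
  S → 6
  γ[z; COUNT(*)→f](S) → 4
  (R ⋈[e=f] γ[z; COUNT(*)→f](S)) → 4

|E| = 4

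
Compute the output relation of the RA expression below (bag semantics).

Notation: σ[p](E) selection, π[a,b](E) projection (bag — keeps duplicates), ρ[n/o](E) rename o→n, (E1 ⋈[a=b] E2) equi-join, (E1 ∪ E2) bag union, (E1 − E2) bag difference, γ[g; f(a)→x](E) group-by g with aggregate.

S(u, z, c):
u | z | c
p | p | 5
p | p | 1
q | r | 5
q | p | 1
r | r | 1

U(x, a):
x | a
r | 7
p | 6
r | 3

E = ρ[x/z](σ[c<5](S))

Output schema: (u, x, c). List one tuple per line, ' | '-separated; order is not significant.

Stepwise |·|:
  S → 5
  σ[c<5](S) → 3
  ρ[x/z](σ[c<5](S)) → 3

== RESULT ==
u | x | c
p | p | 1
q | p | 1
r | r | 1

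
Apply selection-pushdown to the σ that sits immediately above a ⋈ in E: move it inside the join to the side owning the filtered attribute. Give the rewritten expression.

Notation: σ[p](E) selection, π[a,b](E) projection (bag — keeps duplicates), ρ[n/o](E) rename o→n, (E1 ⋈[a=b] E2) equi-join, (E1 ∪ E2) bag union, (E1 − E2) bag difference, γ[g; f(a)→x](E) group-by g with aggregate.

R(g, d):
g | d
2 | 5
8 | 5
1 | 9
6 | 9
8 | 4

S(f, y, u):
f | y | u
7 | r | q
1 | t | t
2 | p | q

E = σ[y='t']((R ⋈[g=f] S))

σ filters on y, owned by the right side.
E' = (R ⋈[g=f] σ[y='t'](S))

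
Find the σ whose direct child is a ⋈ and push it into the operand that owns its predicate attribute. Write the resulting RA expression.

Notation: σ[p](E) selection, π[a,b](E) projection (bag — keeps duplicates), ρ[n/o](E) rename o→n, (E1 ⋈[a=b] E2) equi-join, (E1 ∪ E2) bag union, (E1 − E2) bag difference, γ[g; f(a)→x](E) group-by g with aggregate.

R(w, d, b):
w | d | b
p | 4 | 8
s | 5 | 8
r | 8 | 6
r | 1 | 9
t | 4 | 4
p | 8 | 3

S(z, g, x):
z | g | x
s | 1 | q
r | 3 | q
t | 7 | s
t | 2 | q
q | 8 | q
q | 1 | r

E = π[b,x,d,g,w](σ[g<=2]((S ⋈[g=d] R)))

σ filters on g, owned by the left side.
E' = π[b,x,d,g,w]((σ[g<=2](S) ⋈[g=d] R))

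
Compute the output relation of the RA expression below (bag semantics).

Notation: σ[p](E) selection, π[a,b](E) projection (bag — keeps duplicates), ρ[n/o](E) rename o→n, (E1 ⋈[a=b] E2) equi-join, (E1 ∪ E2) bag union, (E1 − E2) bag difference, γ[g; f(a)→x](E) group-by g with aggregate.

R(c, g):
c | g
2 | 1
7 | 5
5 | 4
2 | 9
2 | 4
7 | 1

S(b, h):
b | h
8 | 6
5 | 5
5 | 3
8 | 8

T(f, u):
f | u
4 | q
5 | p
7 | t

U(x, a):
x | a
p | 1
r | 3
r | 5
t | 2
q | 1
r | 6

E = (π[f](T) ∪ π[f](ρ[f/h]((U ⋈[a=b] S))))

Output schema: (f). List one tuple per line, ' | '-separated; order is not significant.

Per-node cardinality:
  T → 3
  π[f](T) → 3
  U → 6
  S → 4
  (U ⋈[a=b] S) → 2
  ρ[f/h]((U ⋈[a=b] S)) → 2
  π[f](ρ[f/h]((U ⋈[a=b] S))) → 2
  (π[f](T) ∪ π[f](ρ[f/h]((U ⋈[a=b] S)))) → 5

== RESULT ==
f
3
4
5
5
7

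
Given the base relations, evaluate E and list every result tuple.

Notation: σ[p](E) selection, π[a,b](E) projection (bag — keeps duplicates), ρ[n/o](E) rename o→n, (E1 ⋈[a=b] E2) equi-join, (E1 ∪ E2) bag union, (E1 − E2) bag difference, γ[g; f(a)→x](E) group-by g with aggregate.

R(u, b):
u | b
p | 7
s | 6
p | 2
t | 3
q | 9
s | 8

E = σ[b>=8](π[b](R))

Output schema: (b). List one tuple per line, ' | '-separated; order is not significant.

Per-node cardinality:
  R → 6
  π[b](R) → 6
  σ[b>=8](π[b](R)) → 2

== RESULT ==
b
8
9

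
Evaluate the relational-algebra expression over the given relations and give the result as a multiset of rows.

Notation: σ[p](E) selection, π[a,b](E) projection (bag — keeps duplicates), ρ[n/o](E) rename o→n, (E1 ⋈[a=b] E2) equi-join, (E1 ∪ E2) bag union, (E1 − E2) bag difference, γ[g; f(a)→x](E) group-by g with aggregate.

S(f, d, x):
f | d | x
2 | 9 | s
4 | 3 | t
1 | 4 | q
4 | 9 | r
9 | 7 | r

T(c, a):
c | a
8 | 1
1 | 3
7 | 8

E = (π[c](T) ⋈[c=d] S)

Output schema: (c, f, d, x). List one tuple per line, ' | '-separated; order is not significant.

Per-node cardinality:
  T → 3
  π[c](T) → 3
  S → 5
  (π[c](T) ⋈[c=d] S) → 1

== RESULT ==
c | f | d | x
7 | 9 | 7 | r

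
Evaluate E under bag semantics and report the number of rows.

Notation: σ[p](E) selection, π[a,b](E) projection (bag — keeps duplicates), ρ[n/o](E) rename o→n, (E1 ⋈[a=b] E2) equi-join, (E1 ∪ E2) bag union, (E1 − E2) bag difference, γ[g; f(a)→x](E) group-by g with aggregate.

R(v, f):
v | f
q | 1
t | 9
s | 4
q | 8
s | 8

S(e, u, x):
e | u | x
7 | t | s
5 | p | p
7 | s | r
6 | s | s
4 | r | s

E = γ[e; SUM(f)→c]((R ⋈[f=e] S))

Subexpression sizes:
  R → 5
  S → 5
  (R ⋈[f=e] S) → 1
  γ[e; SUM(f)→c]((R ⋈[f=e] S)) → 1

|E| = 1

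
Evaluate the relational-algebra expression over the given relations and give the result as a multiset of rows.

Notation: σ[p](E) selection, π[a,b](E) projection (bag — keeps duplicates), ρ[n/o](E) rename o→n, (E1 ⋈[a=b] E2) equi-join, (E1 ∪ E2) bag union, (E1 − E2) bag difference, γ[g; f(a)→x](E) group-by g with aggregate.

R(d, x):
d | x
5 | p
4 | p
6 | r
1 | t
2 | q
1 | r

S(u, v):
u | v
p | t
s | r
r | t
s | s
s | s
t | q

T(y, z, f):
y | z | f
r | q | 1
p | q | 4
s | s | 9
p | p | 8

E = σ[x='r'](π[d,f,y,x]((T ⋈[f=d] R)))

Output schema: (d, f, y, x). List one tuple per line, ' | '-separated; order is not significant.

Per-node cardinality:
  T → 4
  R → 6
  (T ⋈[f=d] R) → 3
  π[d,f,y,x]((T ⋈[f=d] R)) → 3
  σ[x='r'](π[d,f,y,x]((T ⋈[f=d] R))) → 1

== RESULT ==
d | f | y | x
1 | 1 | r | r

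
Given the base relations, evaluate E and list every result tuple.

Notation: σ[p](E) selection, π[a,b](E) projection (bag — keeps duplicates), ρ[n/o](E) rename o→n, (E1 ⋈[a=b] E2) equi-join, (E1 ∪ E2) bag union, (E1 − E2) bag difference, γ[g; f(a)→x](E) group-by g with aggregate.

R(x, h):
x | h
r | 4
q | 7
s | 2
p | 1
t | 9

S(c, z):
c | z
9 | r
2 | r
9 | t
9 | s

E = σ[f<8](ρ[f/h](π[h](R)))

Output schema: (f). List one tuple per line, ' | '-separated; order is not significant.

Per-node cardinality:
  R → 5
  π[h](R) → 5
  ρ[f/h](π[h](R)) → 5
  σ[f<8](ρ[f/h](π[h](R))) → 4

== RESULT ==
f
1
2
4
7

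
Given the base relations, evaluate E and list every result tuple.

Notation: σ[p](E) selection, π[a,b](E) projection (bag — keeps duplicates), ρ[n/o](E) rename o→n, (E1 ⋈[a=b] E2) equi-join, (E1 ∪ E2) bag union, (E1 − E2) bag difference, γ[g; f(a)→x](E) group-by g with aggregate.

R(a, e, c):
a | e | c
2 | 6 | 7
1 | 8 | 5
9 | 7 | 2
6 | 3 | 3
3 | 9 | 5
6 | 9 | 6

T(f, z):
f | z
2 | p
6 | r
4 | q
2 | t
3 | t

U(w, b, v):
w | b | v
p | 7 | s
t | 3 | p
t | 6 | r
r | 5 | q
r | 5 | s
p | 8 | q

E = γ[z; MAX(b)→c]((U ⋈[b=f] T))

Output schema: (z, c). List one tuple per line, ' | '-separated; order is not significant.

Stepwise |·|:
  U → 6
  T → 5
  (U ⋈[b=f] T) → 2
  γ[z; MAX(b)→c]((U ⋈[b=f] T)) → 2

== RESULT ==
z | c
r | 6
t | 3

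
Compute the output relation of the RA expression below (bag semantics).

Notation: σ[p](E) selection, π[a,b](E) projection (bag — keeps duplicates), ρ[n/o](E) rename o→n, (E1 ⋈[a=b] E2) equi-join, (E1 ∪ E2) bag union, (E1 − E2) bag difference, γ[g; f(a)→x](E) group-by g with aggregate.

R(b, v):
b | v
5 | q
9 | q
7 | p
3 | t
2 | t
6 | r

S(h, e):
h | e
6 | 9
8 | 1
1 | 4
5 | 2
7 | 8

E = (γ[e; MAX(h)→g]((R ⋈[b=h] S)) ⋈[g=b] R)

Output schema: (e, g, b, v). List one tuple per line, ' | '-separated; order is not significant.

Row counts bottom-up:
  R → 6
  S → 5
  (R ⋈[b=h] S) → 3
  γ[e; MAX(h)→g]((R ⋈[b=h] S)) → 3
  R → 6
  (γ[e; MAX(h)→g]((R ⋈[b=h] S)) ⋈[g=b] R) → 3

== RESULT ==
e | g | b | v
2 | 5 | 5 | q
8 | 7 | 7 | p
9 | 6 | 6 | r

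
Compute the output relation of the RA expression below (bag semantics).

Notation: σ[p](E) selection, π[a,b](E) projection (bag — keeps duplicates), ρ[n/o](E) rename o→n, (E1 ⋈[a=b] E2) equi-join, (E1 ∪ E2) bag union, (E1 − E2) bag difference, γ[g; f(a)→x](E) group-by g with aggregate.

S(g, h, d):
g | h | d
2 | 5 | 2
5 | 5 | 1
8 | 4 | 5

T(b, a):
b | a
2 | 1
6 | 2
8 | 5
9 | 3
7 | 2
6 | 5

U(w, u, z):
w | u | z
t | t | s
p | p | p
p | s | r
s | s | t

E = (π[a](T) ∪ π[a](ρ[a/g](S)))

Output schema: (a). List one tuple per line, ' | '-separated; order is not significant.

Subexpression sizes:
  T → 6
  π[a](T) → 6
  S → 3
  ρ[a/g](S) → 3
  π[a](ρ[a/g](S)) → 3
  (π[a](T) ∪ π[a](ρ[a/g](S))) → 9

== RESULT ==
a
1
2
2
2
3
5
5
5
8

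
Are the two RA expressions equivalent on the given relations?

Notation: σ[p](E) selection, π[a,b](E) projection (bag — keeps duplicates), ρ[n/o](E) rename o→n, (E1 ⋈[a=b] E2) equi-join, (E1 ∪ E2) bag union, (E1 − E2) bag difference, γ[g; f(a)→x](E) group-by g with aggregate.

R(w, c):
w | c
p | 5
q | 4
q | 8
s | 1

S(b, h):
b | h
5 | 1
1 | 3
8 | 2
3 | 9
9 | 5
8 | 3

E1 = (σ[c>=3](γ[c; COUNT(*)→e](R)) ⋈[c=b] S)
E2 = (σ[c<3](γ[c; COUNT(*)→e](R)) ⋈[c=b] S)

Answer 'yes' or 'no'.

E1 row counts bottom-up:
  R → 4
  γ[c; COUNT(*)→e](R) → 4
  σ[c>=3](γ[c; COUNT(*)→e](R)) → 3
  S → 6
  (σ[c>=3](γ[c; COUNT(*)→e](R)) ⋈[c=b] S) → 3
E2 row counts bottom-up:
  R → 4
  γ[c; COUNT(*)→e](R) → 4
  σ[c<3](γ[c; COUNT(*)→e](R)) → 1
  S → 6
  (σ[c<3](γ[c; COUNT(*)→e](R)) ⋈[c=b] S) → 1

E1 result:
c | e | b | h
5 | 1 | 5 | 1
8 | 1 | 8 | 2
8 | 1 | 8 | 3
E2 result:
c | e | b | h
1 | 1 | 1 | 3
Witness: (1, 1, 1, 3) appears 0× in E1 but 1× in E2.

no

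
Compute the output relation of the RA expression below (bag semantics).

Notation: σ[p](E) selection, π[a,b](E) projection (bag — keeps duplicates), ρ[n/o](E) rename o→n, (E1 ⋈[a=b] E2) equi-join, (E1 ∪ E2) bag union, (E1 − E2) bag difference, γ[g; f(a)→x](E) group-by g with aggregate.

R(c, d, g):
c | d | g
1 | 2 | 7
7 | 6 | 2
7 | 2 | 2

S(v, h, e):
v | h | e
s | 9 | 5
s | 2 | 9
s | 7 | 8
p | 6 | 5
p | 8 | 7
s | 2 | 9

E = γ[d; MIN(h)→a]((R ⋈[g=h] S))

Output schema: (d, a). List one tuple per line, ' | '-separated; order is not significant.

Per-node cardinality:
  R → 3
  S → 6
  (R ⋈[g=h] S) → 5
  γ[d; MIN(h)→a]((R ⋈[g=h] S)) → 2

== RESULT ==
d | a
2 | 2
6 | 2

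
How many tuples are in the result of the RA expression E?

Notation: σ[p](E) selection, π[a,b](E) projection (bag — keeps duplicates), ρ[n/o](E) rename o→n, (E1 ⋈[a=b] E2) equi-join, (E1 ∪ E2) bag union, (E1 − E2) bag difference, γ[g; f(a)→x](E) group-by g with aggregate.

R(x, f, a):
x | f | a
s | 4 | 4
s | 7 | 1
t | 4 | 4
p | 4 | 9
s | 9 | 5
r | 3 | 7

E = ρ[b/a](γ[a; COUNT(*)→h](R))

Stepwise |·|:
  R → 6
  γ[a; COUNT(*)→h](R) → 5
  ρ[b/a](γ[a; COUNT(*)→h](R)) → 5

|E| = 5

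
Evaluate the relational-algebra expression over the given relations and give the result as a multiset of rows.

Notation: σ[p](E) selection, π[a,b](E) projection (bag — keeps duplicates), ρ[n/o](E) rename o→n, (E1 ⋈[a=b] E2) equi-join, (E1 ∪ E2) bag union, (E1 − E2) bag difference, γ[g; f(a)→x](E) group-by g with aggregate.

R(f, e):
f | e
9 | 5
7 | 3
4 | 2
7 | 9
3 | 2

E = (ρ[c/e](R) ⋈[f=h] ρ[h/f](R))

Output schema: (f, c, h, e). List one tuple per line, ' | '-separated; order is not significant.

Per-node cardinality:
  R → 5
  ρ[c/e](R) → 5
  R → 5
  ρ[h/f](R) → 5
  (ρ[c/e](R) ⋈[f=h] ρ[h/f](R)) → 7

== RESULT ==
f | c | h | e
3 | 2 | 3 | 2
4 | 2 | 4 | 2
7 | 3 | 7 | 3
7 | 3 | 7 | 9
7 | 9 | 7 | 3
7 | 9 | 7 | 9
9 | 5 | 9 | 5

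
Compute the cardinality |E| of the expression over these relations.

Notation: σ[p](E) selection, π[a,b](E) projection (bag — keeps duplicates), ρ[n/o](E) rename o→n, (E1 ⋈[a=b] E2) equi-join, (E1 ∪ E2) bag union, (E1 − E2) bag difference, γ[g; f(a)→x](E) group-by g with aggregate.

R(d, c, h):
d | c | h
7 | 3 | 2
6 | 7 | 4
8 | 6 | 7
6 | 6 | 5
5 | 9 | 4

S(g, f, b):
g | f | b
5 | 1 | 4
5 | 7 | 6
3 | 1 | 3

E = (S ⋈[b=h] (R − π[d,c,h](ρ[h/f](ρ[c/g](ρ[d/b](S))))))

Row counts bottom-up:
  S → 3
  R → 5
  S → 3
  ρ[d/b](S) → 3
  ρ[c/g](ρ[d/b](S)) → 3
  ρ[h/f](ρ[c/g](ρ[d/b](S))) → 3
  π[d,c,h](ρ[h/f](ρ[c/g](ρ[d/b](S)))) → 3
  (R − π[d,c,h](ρ[h/f](ρ[c/g](ρ[d/b](S))))) → 5
  (S ⋈[b=h] (R − π[d,c,h](ρ[h/f](ρ[c/g](ρ[d/b](S)))))) → 2

|E| = 2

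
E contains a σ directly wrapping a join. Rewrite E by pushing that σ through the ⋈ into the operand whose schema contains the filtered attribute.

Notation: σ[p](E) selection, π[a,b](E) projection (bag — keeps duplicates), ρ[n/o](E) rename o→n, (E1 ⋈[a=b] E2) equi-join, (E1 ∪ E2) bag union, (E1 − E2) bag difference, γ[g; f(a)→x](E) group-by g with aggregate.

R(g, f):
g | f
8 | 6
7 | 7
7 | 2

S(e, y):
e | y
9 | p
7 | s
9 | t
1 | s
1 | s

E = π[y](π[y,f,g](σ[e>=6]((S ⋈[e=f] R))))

σ filters on e, owned by the left side.
E' = π[y](π[y,f,g]((σ[e>=6](S) ⋈[e=f] R)))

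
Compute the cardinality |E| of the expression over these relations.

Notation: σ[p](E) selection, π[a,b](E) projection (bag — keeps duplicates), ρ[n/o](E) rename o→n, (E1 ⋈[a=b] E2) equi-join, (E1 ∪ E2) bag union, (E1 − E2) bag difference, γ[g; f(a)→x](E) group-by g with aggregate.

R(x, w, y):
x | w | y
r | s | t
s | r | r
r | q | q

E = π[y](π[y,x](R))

Row counts bottom-up:
  R → 3
  π[y,x](R) → 3
  π[y](π[y,x](R)) → 3

|E| = 3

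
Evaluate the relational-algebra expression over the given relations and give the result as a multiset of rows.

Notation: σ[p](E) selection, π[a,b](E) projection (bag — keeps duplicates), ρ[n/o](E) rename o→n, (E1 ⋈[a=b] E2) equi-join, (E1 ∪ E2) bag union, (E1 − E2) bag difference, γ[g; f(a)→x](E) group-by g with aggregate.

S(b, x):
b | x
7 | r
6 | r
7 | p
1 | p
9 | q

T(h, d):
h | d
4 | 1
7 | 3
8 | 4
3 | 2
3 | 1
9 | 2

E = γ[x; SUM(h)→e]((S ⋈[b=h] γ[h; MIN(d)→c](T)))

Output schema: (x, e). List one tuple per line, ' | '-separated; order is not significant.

Stepwise |·|:
  S → 5
  T → 6
  γ[h; MIN(d)→c](T) → 5
  (S ⋈[b=h] γ[h; MIN(d)→c](T)) → 3
  γ[x; SUM(h)→e]((S ⋈[b=h] γ[h; MIN(d)→c](T))) → 3

== RESULT ==
x | e
p | 7
q | 9
r | 7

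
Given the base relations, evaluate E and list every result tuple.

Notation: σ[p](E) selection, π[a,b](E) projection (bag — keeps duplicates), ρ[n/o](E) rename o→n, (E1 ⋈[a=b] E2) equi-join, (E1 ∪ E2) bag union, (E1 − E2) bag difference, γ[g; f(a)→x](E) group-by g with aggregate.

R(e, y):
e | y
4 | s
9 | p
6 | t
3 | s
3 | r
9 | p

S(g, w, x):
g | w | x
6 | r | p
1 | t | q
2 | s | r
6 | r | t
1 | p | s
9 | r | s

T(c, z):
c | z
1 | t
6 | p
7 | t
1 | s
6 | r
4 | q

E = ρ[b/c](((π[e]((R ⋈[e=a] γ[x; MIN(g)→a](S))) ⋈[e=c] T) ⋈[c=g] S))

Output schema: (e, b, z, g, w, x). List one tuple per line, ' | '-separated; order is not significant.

Subexpression sizes:
  R → 6
  S → 6
  γ[x; MIN(g)→a](S) → 5
  (R ⋈[e=a] γ[x; MIN(g)→a](S)) → 2
  π[e]((R ⋈[e=a] γ[x; MIN(g)→a](S))) → 2
  T → 6
  (π[e]((R ⋈[e=a] γ[x; MIN(g)→a](S))) ⋈[e=c] T) → 4
  S → 6
  ((π[e]((R ⋈[e=a] γ[x; MIN(g)→a](S))) ⋈[e=c] T) ⋈[c=g] S) → 8
  ρ[b/c](((π[e]((R ⋈[e=a] γ[x; MIN(g)→a](S))) ⋈[e=c] T) ⋈[c=g] S)) → 8

== RESULT ==
e | b | z | g | w | x
6 | 6 | p | 6 | r | p
6 | 6 | p | 6 | r | p
6 | 6 | p | 6 | r | t
6 | 6 | p | 6 | r | t
6 | 6 | r | 6 | r | p
6 | 6 | r | 6 | r | p
6 | 6 | r | 6 | r | t
6 | 6 | r | 6 | r | t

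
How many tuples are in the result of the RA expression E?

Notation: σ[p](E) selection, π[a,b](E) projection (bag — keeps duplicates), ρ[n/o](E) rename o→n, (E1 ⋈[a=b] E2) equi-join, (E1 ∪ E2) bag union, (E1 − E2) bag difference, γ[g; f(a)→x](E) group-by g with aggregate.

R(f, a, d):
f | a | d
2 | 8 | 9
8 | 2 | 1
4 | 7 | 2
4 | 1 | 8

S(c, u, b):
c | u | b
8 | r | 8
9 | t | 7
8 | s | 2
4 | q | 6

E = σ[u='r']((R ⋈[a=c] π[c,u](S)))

Stepwise |·|:
  R → 4
  S → 4
  π[c,u](S) → 4
  (R ⋈[a=c] π[c,u](S)) → 2
  σ[u='r']((R ⋈[a=c] π[c,u](S))) → 1

|E| = 1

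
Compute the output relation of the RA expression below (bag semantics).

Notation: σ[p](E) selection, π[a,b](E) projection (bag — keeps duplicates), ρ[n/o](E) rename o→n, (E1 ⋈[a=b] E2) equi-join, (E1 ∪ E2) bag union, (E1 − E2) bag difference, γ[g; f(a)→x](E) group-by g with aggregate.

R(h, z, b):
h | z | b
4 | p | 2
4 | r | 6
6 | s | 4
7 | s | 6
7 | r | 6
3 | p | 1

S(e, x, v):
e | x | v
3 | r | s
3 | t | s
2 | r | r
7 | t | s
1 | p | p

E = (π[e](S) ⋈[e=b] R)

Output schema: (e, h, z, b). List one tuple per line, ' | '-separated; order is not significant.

Per-node cardinality:
  S → 5
  π[e](S) → 5
  R → 6
  (π[e](S) ⋈[e=b] R) → 2

== RESULT ==
e | h | z | b
1 | 3 | p | 1
2 | 4 | p | 2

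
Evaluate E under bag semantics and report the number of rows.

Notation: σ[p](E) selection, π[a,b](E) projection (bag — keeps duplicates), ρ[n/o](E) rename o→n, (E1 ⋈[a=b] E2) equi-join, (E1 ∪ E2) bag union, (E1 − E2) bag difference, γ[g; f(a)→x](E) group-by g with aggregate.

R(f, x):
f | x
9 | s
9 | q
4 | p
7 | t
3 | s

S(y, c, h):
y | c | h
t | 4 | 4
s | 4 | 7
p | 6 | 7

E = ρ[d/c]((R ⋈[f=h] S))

Subexpression sizes:
  R → 5
  S → 3
  (R ⋈[f=h] S) → 3
  ρ[d/c]((R ⋈[f=h] S)) → 3

|E| = 3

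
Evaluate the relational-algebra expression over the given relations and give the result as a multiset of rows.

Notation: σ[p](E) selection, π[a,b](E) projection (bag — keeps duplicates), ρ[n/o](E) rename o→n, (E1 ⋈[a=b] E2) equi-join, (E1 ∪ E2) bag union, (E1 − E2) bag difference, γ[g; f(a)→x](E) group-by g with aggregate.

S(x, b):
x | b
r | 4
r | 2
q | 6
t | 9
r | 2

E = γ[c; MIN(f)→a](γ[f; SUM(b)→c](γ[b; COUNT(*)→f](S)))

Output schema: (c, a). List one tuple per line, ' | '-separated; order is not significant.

Stepwise |·|:
  S → 5
  γ[b; COUNT(*)→f](S) → 4
  γ[f; SUM(b)→c](γ[b; COUNT(*)→f](S)) → 2
  γ[c; MIN(f)→a](γ[f; SUM(b)→c](γ[b; COUNT(*)→f](S))) → 2

== RESULT ==
c | a
2 | 2
19 | 1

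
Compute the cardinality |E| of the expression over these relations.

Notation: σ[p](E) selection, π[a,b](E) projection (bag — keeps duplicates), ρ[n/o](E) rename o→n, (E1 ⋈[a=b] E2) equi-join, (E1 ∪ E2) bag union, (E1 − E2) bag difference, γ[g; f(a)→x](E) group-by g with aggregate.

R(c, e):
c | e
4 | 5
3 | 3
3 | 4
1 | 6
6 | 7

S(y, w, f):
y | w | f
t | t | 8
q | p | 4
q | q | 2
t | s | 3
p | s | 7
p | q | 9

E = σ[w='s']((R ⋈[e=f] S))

Per-node cardinality:
  R → 5
  S → 6
  (R ⋈[e=f] S) → 3
  σ[w='s']((R ⋈[e=f] S)) → 2

|E| = 2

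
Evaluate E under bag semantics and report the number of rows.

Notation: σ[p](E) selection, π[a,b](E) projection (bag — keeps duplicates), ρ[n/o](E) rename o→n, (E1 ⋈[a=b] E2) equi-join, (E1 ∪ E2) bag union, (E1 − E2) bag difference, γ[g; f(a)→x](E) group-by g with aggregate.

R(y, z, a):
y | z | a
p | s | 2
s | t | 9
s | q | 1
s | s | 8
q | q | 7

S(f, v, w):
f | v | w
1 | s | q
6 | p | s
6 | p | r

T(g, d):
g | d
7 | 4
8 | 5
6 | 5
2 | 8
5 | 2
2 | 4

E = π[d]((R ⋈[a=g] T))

Row counts bottom-up:
  R → 5
  T → 6
  (R ⋈[a=g] T) → 4
  π[d]((R ⋈[a=g] T)) → 4

|E| = 4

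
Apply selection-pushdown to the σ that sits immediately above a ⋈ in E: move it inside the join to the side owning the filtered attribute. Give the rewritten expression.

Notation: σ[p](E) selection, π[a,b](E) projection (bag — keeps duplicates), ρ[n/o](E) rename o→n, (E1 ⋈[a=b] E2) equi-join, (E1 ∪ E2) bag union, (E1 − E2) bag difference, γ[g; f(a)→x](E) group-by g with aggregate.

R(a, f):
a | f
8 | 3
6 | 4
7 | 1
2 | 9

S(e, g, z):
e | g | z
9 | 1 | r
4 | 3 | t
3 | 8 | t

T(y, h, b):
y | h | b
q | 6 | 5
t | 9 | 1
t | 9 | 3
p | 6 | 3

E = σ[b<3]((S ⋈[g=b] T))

σ filters on b, owned by the right side.
E' = (S ⋈[g=b] σ[b<3](T))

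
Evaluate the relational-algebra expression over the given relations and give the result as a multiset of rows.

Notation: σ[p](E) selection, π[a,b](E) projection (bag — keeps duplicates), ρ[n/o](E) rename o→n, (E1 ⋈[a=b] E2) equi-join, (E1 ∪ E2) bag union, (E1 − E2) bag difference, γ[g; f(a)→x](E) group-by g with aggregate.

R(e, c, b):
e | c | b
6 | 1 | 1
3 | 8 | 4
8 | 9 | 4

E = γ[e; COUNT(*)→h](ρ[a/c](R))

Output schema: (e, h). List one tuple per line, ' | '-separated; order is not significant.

Subexpression sizes:
  R → 3
  ρ[a/c](R) → 3
  γ[e; COUNT(*)→h](ρ[a/c](R)) → 3

== RESULT ==
e | h
3 | 1
6 | 1
8 | 1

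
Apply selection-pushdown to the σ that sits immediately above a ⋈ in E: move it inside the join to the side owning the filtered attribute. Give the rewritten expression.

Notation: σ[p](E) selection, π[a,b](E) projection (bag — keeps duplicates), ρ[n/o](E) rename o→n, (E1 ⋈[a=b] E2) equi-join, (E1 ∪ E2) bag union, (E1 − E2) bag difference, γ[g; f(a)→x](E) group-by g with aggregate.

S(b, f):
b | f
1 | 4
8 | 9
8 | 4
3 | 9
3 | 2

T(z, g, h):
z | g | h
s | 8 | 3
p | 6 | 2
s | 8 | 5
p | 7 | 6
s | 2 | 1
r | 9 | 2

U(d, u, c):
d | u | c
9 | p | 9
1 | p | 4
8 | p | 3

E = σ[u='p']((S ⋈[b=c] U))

σ filters on u, owned by the right side.
E' = (S ⋈[b=c] σ[u='p'](U))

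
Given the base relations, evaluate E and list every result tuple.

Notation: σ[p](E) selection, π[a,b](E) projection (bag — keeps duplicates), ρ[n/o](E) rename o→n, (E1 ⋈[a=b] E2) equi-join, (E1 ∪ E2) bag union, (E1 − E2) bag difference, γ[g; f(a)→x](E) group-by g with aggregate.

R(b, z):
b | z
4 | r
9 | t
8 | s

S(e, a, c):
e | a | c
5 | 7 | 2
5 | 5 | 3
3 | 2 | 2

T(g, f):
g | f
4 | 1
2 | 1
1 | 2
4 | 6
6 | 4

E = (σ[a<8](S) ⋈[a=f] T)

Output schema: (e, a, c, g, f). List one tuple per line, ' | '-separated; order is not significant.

Row counts bottom-up:
  S → 3
  σ[a<8](S) → 3
  T → 5
  (σ[a<8](S) ⋈[a=f] T) → 1

== RESULT ==
e | a | c | g | f
3 | 2 | 2 | 1 | 2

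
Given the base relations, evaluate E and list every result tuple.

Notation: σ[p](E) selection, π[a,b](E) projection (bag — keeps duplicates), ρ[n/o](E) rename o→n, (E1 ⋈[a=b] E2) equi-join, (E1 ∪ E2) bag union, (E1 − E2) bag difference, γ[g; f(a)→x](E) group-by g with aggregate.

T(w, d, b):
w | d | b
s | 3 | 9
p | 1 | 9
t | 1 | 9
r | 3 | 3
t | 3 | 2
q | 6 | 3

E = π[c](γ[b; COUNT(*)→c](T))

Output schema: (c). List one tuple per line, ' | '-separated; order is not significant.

Row counts bottom-up:
  T → 6
  γ[b; COUNT(*)→c](T) → 3
  π[c](γ[b; COUNT(*)→c](T)) → 3

== RESULT ==
c
1
2
3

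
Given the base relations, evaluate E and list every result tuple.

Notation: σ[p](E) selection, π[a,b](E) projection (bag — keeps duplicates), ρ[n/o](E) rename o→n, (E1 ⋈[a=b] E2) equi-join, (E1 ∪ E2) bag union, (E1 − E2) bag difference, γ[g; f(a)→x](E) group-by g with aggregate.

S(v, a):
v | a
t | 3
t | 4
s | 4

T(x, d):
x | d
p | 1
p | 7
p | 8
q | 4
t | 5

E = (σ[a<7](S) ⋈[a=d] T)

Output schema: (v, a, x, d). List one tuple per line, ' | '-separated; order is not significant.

Stepwise |·|:
  S → 3
  σ[a<7](S) → 3
  T → 5
  (σ[a<7](S) ⋈[a=d] T) → 2

== RESULT ==
v | a | x | d
s | 4 | q | 4
t | 4 | q | 4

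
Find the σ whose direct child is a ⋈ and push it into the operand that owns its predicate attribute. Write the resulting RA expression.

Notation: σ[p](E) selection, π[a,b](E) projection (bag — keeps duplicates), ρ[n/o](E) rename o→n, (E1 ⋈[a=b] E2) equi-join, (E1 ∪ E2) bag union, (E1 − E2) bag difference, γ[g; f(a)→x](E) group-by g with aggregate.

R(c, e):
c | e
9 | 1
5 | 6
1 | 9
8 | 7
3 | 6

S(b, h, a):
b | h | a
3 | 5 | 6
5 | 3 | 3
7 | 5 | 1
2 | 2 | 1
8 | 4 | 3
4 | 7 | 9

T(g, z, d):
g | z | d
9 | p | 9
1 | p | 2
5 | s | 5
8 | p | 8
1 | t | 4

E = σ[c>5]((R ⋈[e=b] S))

σ filters on c, owned by the left side.
E' = (σ[c>5](R) ⋈[e=b] S)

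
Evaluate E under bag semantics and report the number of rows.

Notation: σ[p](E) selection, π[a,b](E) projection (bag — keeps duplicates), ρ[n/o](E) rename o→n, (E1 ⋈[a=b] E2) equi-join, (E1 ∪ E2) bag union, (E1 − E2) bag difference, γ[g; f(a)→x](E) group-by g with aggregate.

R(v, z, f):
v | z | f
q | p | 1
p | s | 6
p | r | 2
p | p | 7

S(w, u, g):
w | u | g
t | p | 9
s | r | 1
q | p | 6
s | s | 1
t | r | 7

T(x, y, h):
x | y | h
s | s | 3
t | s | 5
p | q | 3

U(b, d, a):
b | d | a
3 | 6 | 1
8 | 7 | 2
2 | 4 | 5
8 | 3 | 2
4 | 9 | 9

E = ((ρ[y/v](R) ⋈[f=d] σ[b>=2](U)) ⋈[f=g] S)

Per-node cardinality:
  R → 4
  ρ[y/v](R) → 4
  U → 5
  σ[b>=2](U) → 5
  (ρ[y/v](R) ⋈[f=d] σ[b>=2](U)) → 2
  S → 5
  ((ρ[y/v](R) ⋈[f=d] σ[b>=2](U)) ⋈[f=g] S) → 2

|E| = 2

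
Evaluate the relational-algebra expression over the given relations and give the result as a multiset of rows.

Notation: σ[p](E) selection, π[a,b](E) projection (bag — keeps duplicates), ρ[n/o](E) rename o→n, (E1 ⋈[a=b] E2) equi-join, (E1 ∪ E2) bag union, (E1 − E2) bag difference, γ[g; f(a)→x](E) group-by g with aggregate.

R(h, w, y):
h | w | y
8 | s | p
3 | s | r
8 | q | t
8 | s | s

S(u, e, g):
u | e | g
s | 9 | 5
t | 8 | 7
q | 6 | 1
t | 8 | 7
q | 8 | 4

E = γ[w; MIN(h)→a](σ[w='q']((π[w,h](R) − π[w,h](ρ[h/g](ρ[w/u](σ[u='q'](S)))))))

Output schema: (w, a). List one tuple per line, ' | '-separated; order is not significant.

Stepwise |·|:
  R → 4
  π[w,h](R) → 4
  S → 5
  σ[u='q'](S) → 2
  ρ[w/u](σ[u='q'](S)) → 2
  ρ[h/g](ρ[w/u](σ[u='q'](S))) → 2
  π[w,h](ρ[h/g](ρ[w/u](σ[u='q'](S)))) → 2
  (π[w,h](R) − π[w,h](ρ[h/g](ρ[w/u](σ[u='q'](S))))) → 4
  σ[w='q']((π[w,h](R) − π[w,h](ρ[h/g](ρ[w/u](σ[u='q'](S)))))) → 1
  γ[w; MIN(h)→a](σ[w='q']((π[w,h](R) − π[w,h](ρ[h/g](ρ[w/u](σ[u='q'](S))))))) → 1

== RESULT ==
w | a
q | 8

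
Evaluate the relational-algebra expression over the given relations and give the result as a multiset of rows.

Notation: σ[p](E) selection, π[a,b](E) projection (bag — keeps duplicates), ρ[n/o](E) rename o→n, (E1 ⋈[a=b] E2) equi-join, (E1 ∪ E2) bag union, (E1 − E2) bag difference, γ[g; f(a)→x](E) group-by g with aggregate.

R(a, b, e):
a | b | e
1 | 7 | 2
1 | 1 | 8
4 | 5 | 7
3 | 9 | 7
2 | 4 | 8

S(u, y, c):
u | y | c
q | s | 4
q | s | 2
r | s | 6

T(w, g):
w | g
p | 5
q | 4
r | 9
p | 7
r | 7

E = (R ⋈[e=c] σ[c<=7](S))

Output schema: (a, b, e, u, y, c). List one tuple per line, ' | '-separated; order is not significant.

Row counts bottom-up:
  R → 5
  S → 3
  σ[c<=7](S) → 3
  (R ⋈[e=c] σ[c<=7](S)) → 1

== RESULT ==
a | b | e | u | y | c
1 | 7 | 2 | q | s | 2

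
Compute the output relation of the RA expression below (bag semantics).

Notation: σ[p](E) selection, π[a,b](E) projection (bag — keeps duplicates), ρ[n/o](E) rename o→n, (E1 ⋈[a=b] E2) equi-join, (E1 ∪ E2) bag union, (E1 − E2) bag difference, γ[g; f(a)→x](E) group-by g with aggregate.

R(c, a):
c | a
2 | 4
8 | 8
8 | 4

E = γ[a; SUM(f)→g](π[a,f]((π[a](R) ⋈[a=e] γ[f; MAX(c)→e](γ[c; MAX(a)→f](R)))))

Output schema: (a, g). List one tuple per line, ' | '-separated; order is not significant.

Subexpression sizes:
  R → 3
  π[a](R) → 3
  R → 3
  γ[c; MAX(a)→f](R) → 2
  γ[f; MAX(c)→e](γ[c; MAX(a)→f](R)) → 2
  (π[a](R) ⋈[a=e] γ[f; MAX(c)→e](γ[c; MAX(a)→f](R))) → 1
  π[a,f]((π[a](R) ⋈[a=e] γ[f; MAX(c)→e](γ[c; MAX(a)→f](R)))) → 1
  γ[a; SUM(f)→g](π[a,f]((π[a](R) ⋈[a=e] γ[f; MAX(c)→e](γ[c; MAX(a)→f](R))))) → 1

== RESULT ==
a | g
8 | 8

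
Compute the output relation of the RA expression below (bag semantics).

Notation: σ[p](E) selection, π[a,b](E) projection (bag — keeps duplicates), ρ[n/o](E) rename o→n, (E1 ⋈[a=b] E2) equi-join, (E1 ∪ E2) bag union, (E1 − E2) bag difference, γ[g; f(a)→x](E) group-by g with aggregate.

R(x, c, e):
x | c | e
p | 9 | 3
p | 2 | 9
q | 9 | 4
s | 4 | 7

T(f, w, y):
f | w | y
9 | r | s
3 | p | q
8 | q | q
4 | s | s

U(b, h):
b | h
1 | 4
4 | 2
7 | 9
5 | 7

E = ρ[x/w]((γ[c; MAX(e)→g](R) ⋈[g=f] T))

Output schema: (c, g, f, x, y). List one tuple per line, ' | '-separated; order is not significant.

Subexpression sizes:
  R → 4
  γ[c; MAX(e)→g](R) → 3
  T → 4
  (γ[c; MAX(e)→g](R) ⋈[g=f] T) → 2
  ρ[x/w]((γ[c; MAX(e)→g](R) ⋈[g=f] T)) → 2

== RESULT ==
c | g | f | x | y
2 | 9 | 9 | r | s
9 | 4 | 4 | s | s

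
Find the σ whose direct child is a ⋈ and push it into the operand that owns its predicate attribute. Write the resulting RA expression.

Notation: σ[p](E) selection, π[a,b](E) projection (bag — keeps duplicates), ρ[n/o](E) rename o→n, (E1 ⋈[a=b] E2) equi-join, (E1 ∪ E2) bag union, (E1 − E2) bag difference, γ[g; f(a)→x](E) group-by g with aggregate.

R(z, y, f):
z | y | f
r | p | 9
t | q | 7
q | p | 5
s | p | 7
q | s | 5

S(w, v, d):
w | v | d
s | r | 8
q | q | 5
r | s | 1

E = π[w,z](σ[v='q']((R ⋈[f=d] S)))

σ filters on v, owned by the right side.
E' = π[w,z]((R ⋈[f=d] σ[v='q'](S)))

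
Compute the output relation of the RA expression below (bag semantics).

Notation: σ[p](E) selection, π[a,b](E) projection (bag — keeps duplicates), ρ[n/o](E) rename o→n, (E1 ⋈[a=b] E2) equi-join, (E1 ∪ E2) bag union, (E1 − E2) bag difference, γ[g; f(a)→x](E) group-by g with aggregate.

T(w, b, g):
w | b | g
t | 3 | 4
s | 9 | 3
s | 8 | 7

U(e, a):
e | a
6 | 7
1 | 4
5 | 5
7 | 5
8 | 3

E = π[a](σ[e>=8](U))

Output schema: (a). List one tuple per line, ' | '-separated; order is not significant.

Stepwise |·|:
  U → 5
  σ[e>=8](U) → 1
  π[a](σ[e>=8](U)) → 1

== RESULT ==
a
3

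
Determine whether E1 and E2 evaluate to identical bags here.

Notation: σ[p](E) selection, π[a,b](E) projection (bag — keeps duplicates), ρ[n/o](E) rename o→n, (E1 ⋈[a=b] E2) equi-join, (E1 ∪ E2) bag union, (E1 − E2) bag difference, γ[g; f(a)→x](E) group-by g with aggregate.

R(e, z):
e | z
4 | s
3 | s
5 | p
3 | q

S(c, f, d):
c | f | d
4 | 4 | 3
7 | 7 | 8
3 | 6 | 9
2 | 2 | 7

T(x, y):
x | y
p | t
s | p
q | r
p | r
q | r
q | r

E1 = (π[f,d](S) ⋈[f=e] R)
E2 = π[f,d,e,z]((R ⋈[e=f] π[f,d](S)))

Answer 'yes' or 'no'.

E1 per-node cardinality:
  S → 4
  π[f,d](S) → 4
  R → 4
  (π[f,d](S) ⋈[f=e] R) → 1
E2 per-node cardinality:
  R → 4
  S → 4
  π[f,d](S) → 4
  (R ⋈[e=f] π[f,d](S)) → 1
  π[f,d,e,z]((R ⋈[e=f] π[f,d](S))) → 1

E1 and E2 produce the same multiset:
f | d | e | z
4 | 3 | 4 | s

yes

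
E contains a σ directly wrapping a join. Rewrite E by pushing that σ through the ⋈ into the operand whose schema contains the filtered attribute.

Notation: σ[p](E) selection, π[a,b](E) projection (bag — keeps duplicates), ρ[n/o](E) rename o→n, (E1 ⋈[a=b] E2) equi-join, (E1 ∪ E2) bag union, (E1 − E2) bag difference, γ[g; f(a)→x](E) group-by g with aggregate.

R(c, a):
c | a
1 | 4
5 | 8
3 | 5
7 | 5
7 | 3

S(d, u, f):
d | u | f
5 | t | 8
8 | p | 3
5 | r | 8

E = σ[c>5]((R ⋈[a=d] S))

σ filters on c, owned by the left side.
E' = (σ[c>5](R) ⋈[a=d] S)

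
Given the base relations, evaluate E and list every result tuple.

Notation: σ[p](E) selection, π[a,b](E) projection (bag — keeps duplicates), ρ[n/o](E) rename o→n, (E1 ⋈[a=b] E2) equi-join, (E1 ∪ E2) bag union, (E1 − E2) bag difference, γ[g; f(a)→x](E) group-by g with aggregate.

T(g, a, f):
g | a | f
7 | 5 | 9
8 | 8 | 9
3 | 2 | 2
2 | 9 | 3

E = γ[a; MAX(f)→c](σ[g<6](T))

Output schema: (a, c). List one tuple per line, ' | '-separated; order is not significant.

Row counts bottom-up:
  T → 4
  σ[g<6](T) → 2
  γ[a; MAX(f)→c](σ[g<6](T)) → 2

== RESULT ==
a | c
2 | 2
9 | 3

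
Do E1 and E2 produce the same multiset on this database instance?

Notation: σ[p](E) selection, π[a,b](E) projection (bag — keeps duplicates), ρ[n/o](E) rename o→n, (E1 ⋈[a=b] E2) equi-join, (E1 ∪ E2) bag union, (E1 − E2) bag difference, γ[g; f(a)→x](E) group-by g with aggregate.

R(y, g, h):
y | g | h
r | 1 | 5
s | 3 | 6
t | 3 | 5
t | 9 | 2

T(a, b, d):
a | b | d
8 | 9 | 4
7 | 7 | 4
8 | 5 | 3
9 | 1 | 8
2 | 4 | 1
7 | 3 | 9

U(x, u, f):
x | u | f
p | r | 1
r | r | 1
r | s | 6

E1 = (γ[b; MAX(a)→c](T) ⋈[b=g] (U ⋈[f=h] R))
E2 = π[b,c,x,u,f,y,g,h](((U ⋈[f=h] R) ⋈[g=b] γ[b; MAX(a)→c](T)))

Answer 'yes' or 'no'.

E1 subexpression sizes:
  T → 6
  γ[b; MAX(a)→c](T) → 6
  U → 3
  R → 4
  (U ⋈[f=h] R) → 1
  (γ[b; MAX(a)→c](T) ⋈[b=g] (U ⋈[f=h] R)) → 1
E2 subexpression sizes:
  U → 3
  R → 4
  (U ⋈[f=h] R) → 1
  T → 6
  γ[b; MAX(a)→c](T) → 6
  ((U ⋈[f=h] R) ⋈[g=b] γ[b; MAX(a)→c](T)) → 1
  π[b,c,x,u,f,y,g,h](((U ⋈[f=h] R) ⋈[g=b] γ[b; MAX(a)→c](T))) → 1

E1 and E2 produce the same multiset:
b | c | x | u | f | y | g | h
3 | 7 | r | s | 6 | s | 3 | 6

yes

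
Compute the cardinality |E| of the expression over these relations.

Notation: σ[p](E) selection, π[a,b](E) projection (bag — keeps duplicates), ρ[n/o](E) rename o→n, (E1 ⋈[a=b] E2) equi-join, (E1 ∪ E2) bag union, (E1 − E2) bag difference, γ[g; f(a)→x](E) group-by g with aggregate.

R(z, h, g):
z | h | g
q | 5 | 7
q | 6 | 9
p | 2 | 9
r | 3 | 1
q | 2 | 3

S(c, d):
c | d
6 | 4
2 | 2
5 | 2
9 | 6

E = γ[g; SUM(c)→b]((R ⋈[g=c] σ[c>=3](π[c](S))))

Per-node cardinality:
  R → 5
  S → 4
  π[c](S) → 4
  σ[c>=3](π[c](S)) → 3
  (R ⋈[g=c] σ[c>=3](π[c](S))) → 2
  γ[g; SUM(c)→b]((R ⋈[g=c] σ[c>=3](π[c](S)))) → 1

|E| = 1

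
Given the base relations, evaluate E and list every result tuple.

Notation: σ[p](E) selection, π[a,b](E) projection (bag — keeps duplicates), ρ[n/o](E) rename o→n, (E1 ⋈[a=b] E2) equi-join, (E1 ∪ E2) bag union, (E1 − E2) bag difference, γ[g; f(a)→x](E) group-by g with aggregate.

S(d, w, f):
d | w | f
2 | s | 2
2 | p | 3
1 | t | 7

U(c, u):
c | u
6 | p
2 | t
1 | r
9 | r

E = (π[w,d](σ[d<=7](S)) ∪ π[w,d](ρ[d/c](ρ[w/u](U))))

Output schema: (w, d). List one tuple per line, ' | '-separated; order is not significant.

Subexpression sizes:
  S → 3
  σ[d<=7](S) → 3
  π[w,d](σ[d<=7](S)) → 3
  U → 4
  ρ[w/u](U) → 4
  ρ[d/c](ρ[w/u](U)) → 4
  π[w,d](ρ[d/c](ρ[w/u](U))) → 4
  (π[w,d](σ[d<=7](S)) ∪ π[w,d](ρ[d/c](ρ[w/u](U)))) → 7

== RESULT ==
w | d
p | 2
p | 6
r | 1
r | 9
s | 2
t | 1
t | 2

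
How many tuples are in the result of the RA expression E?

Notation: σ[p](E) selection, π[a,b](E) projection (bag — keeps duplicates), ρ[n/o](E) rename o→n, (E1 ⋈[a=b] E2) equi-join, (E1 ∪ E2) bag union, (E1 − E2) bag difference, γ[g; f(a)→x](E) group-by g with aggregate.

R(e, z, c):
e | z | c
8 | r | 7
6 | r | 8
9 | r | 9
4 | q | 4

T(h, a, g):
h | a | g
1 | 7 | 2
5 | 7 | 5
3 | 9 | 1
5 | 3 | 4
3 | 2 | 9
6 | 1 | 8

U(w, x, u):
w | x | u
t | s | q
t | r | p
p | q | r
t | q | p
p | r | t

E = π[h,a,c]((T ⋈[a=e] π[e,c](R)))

Subexpression sizes:
  T → 6
  R → 4
  π[e,c](R) → 4
  (T ⋈[a=e] π[e,c](R)) → 1
  π[h,a,c]((T ⋈[a=e] π[e,c](R))) → 1

|E| = 1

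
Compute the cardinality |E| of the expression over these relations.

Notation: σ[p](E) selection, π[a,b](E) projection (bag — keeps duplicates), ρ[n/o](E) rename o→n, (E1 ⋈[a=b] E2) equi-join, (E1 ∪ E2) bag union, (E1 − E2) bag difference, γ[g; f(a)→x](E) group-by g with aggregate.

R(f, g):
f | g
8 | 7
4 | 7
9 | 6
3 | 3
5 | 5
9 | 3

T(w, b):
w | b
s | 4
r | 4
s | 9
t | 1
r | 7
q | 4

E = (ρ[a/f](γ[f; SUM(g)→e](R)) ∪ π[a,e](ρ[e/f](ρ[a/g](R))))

Stepwise |·|:
  R → 6
  γ[f; SUM(g)→e](R) → 5
  ρ[a/f](γ[f; SUM(g)→e](R)) → 5
  R → 6
  ρ[a/g](R) → 6
  ρ[e/f](ρ[a/g](R)) → 6
  π[a,e](ρ[e/f](ρ[a/g](R))) → 6
  (ρ[a/f](γ[f; SUM(g)→e](R)) ∪ π[a,e](ρ[e/f](ρ[a/g](R)))) → 11

|E| = 11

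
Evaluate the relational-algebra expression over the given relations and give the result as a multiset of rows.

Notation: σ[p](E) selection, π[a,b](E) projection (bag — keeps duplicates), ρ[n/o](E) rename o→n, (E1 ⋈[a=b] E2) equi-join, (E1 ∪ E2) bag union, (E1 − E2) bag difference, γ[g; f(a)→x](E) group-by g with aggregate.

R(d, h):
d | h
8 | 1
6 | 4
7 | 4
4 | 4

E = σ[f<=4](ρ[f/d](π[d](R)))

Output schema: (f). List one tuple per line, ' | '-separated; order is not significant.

Subexpression sizes:
  R → 4
  π[d](R) → 4
  ρ[f/d](π[d](R)) → 4
  σ[f<=4](ρ[f/d](π[d](R))) → 1

== RESULT ==
f
4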